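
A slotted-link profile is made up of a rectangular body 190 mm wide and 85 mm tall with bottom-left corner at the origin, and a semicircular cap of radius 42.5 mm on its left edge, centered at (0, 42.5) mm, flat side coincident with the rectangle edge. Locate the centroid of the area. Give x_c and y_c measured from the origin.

x_c = 78.11 mm, y_c = 42.50 mm

rectangular body: A = 190 × 85 = 16150.00, centroid at (95.00, 42.50).
semicircular end: A = ½π·42.5² = 2837.25, centroid at (-18.04, 42.50).
ΣA = 18987.25 mm²
ΣAx_c = (16150.00)(95.00) + (2837.25)(-18.04) = 1483072.92 mm³
ΣAy_c = (16150.00)(42.50) + (2837.25)(42.50) = 806958.16 mm³
x_c = 1483072.92 / 18987.25 = 78.11 mm
y_c = 806958.16 / 18987.25 = 42.50 mm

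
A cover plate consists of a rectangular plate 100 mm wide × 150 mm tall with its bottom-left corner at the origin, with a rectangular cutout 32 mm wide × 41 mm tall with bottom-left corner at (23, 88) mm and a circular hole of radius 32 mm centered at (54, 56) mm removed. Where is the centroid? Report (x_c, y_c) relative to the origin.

Part | A | x̄ᵢ | ȳᵢ | A·x̄ᵢ | A·ȳᵢ
plate | 15000.00 | 50.00 | 75.00 | 750000.00 | 1125000.00
hole 1 | -1312.00 | 39.00 | 108.50 | -51168.00 | -142352.00
hole 2 | -3216.99 | 54.00 | 56.00 | -173717.51 | -180151.49
Σ | 10471.01 |  |  | 525114.49 | 802496.51
x_c = 525114.49 / 10471.01 = 50.15 mm
y_c = 802496.51 / 10471.01 = 76.64 mm

x_c = 50.15 mm, y_c = 76.64 mm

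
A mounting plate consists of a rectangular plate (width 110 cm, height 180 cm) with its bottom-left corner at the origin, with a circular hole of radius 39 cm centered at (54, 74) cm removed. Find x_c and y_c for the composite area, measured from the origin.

plate: A = 110 × 180 = 19800.00, centroid at (55.00, 90.00).
hole: A = −π·39² = -4778.36, centroid at (54.00, 74.00).
ΣA = 15021.64 cm², ΣAx_c = 830968.43 cm³, ΣAy_c = 1428401.18 cm³.
x_c = 830968.43/15021.64 = 55.32 cm; y_c = 1428401.18/15021.64 = 95.09 cm.

x_c = 55.32 cm, y_c = 95.09 cm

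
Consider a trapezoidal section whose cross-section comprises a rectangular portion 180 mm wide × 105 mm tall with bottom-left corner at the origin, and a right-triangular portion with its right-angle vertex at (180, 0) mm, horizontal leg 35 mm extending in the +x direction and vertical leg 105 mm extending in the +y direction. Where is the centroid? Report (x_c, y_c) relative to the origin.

x_c = 99.01 mm, y_c = 50.95 mm

rectangular portion: A = 180 × 105 = 18900.00, centroid at (90.00, 52.50).
triangular portion: A = ½·35·105 = 1837.50, centroid at (191.67, 35.00).
ΣA = 20737.50 mm²
ΣAx_c = (18900.00)(90.00) + (1837.50)(191.67) = 2053187.50 mm³
ΣAy_c = (18900.00)(52.50) + (1837.50)(35.00) = 1056562.50 mm³
x_c = 2053187.50 / 20737.50 = 99.01 mm
y_c = 1056562.50 / 20737.50 = 50.95 mm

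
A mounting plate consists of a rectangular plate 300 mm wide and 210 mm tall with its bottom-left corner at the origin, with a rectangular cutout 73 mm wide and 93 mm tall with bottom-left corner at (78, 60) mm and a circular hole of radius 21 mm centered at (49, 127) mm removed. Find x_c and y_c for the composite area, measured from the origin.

plate: A = 300 × 210 = 63000.00, centroid at (150.00, 105.00).
hole 1: A = −(73 × 93) = -6789.00, centroid at (114.50, 106.50).
hole 2: A = −π·21² = -1385.44, centroid at (49.00, 127.00).
ΣA = 54825.56 mm²
ΣAx_c = (63000.00)(150.00) + (-6789.00)(114.50) + (-1385.44)(49.00) = 8604772.82 mm³
ΣAy_c = (63000.00)(105.00) + (-6789.00)(106.50) + (-1385.44)(127.00) = 5716020.32 mm³
x_c = 8604772.82 / 54825.56 = 156.95 mm
y_c = 5716020.32 / 54825.56 = 104.26 mm

x_c = 156.95 mm, y_c = 104.26 mm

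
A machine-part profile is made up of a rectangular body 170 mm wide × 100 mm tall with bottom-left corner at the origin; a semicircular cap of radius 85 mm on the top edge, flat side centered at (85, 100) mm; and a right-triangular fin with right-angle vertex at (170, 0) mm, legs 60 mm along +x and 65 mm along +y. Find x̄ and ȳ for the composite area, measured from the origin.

x̄ = 91.76 mm, ȳ = 80.42 mm

rectangular body: A = 170 × 100 = 17000.00, centroid at (85.00, 50.00).
semicircular top: A = ½π·85² = 11349.00, centroid at (85.00, 136.08).
triangular fin: A = ½·60·65 = 1950.00, centroid at (190.00, 21.67).
ΣA = 30299.00 mm²
ΣAx̄ = (17000.00)(85.00) + (11349.00)(85.00) + (1950.00)(190.00) = 2780165.29 mm³
ΣAȳ = (17000.00)(50.00) + (11349.00)(136.08) + (1950.00)(21.67) = 2436567.01 mm³
x̄ = 2780165.29 / 30299.00 = 91.76 mm
ȳ = 2436567.01 / 30299.00 = 80.42 mm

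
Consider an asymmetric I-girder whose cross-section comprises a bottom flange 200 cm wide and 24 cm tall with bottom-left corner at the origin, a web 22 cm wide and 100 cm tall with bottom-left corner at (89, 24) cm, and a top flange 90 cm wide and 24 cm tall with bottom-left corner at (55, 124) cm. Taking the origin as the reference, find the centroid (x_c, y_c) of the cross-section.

x_c = 100.00 cm, y_c = 56.13 cm

Part | A | x̄ᵢ | ȳᵢ | A·x̄ᵢ | A·ȳᵢ
bottom flange | 4800.00 | 100.00 | 12.00 | 480000.00 | 57600.00
web | 2200.00 | 100.00 | 74.00 | 220000.00 | 162800.00
top flange | 2160.00 | 100.00 | 136.00 | 216000.00 | 293760.00
Σ | 9160.00 |  |  | 916000.00 | 514160.00
x_c = 916000.00 / 9160.00 = 100.00 cm
y_c = 514160.00 / 9160.00 = 56.13 cm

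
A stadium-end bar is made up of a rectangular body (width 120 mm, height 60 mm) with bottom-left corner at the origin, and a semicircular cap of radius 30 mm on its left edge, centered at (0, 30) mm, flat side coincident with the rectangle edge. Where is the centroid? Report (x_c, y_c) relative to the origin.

Part | A | x̄ᵢ | ȳᵢ | A·x̄ᵢ | A·ȳᵢ
rectangular body | 7200.00 | 60.00 | 30.00 | 432000.00 | 216000.00
semicircular end | 1413.72 | -12.73 | 30.00 | -18000.00 | 42411.50
Σ | 8613.72 |  |  | 414000.00 | 258411.50
x_c = 414000.00 / 8613.72 = 48.06 mm
y_c = 258411.50 / 8613.72 = 30.00 mm

x_c = 48.06 mm, y_c = 30.00 mm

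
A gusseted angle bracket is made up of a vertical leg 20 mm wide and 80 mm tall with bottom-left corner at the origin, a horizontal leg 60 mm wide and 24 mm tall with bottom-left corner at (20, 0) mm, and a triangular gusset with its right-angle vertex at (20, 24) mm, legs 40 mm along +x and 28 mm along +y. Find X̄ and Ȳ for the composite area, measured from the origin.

vertical leg: A = 20 × 80 = 1600.00, centroid at (10.00, 40.00).
horizontal leg: A = 60 × 24 = 1440.00, centroid at (50.00, 12.00).
gusset: A = ½·40·28 = 560.00, centroid at (33.33, 33.33).
ΣA = 3600.00 mm²
ΣAX̄ = (1600.00)(10.00) + (1440.00)(50.00) + (560.00)(33.33) = 106666.67 mm³
ΣAȲ = (1600.00)(40.00) + (1440.00)(12.00) + (560.00)(33.33) = 99946.67 mm³
X̄ = 106666.67 / 3600.00 = 29.63 mm
Ȳ = 99946.67 / 3600.00 = 27.76 mm

X̄ = 29.63 mm, Ȳ = 27.76 mm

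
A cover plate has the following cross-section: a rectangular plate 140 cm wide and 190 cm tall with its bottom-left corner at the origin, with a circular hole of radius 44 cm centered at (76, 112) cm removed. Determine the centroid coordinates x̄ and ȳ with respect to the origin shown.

plate: A = 140 × 190 = 26600.00, centroid at (70.00, 95.00).
hole: A = −π·44² = -6082.12, centroid at (76.00, 112.00).
ΣA = 20517.88 cm², ΣAx̄ = 1399758.62 cm³, ΣAȳ = 1845802.18 cm³.
x̄ = 1399758.62/20517.88 = 68.22 cm; ȳ = 1845802.18/20517.88 = 89.96 cm.

x̄ = 68.22 cm, ȳ = 89.96 cm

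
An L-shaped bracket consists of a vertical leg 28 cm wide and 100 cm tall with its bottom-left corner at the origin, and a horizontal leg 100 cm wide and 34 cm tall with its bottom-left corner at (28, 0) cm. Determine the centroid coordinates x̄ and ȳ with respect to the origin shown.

vertical leg: A = 28 × 100 = 2800.00, centroid at (14.00, 50.00).
horizontal leg: A = 100 × 34 = 3400.00, centroid at (78.00, 17.00).
ΣA = 6200.00 cm²
ΣAx̄ = (2800.00)(14.00) + (3400.00)(78.00) = 304400.00 cm³
ΣAȳ = (2800.00)(50.00) + (3400.00)(17.00) = 197800.00 cm³
x̄ = 304400.00 / 6200.00 = 49.10 cm
ȳ = 197800.00 / 6200.00 = 31.90 cm

x̄ = 49.10 cm, ȳ = 31.90 cm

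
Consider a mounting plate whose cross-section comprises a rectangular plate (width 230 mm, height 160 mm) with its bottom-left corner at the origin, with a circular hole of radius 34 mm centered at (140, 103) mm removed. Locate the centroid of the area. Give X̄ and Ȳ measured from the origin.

Part | A | x̄ᵢ | ȳᵢ | A·x̄ᵢ | A·ȳᵢ
plate | 36800.00 | 115.00 | 80.00 | 4232000.00 | 2944000.00
hole | -3631.68 | 140.00 | 103.00 | -508435.36 | -374063.15
Σ | 33168.32 |  |  | 3723564.64 | 2569936.85
X̄ = 3723564.64 / 33168.32 = 112.26 mm
Ȳ = 2569936.85 / 33168.32 = 77.48 mm

X̄ = 112.26 mm, Ȳ = 77.48 mm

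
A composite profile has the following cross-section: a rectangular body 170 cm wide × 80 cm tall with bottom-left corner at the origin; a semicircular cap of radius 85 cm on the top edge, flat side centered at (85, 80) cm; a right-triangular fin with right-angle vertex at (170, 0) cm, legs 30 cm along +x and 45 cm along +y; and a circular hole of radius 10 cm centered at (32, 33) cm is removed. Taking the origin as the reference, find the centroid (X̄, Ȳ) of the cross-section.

X̄ = 88.19 cm, Ȳ = 73.53 cm

Part | A | x̄ᵢ | ȳᵢ | A·x̄ᵢ | A·ȳᵢ
rectangular body | 13600.00 | 85.00 | 40.00 | 1156000.00 | 544000.00
semicircular top | 11349.00 | 85.00 | 116.08 | 964665.29 | 1317336.94
triangular fin | 675.00 | 180.00 | 15.00 | 121500.00 | 10125.00
hole | -314.16 | 32.00 | 33.00 | -10053.10 | -10367.26
Σ | 25309.84 |  |  | 2232112.20 | 1861094.69
X̄ = 2232112.20 / 25309.84 = 88.19 cm
Ȳ = 1861094.69 / 25309.84 = 73.53 cm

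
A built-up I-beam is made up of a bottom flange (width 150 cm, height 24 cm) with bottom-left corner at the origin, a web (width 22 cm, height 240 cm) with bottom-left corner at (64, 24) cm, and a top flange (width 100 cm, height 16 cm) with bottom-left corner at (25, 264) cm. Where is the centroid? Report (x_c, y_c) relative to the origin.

x_c = 75.00 cm, y_c = 118.20 cm

bottom flange: A = 150 × 24 = 3600.00, centroid at (75.00, 12.00).
web: A = 22 × 240 = 5280.00, centroid at (75.00, 144.00).
top flange: A = 100 × 16 = 1600.00, centroid at (75.00, 272.00).
ΣA = 10480.00 cm²
ΣAx_c = (3600.00)(75.00) + (5280.00)(75.00) + (1600.00)(75.00) = 786000.00 cm³
ΣAy_c = (3600.00)(12.00) + (5280.00)(144.00) + (1600.00)(272.00) = 1238720.00 cm³
x_c = 786000.00 / 10480.00 = 75.00 cm
y_c = 1238720.00 / 10480.00 = 118.20 cm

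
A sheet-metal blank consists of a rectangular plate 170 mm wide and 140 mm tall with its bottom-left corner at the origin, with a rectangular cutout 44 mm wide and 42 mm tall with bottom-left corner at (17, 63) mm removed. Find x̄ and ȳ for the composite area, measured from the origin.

plate: A = 170 × 140 = 23800.00, centroid at (85.00, 70.00).
hole: A = −(44 × 42) = -1848.00, centroid at (39.00, 84.00).
ΣA = 21952.00 mm², ΣAx̄ = 1950928.00 mm³, ΣAȳ = 1510768.00 mm³.
x̄ = 1950928.00/21952.00 = 88.87 mm; ȳ = 1510768.00/21952.00 = 68.82 mm.

x̄ = 88.87 mm, ȳ = 68.82 mm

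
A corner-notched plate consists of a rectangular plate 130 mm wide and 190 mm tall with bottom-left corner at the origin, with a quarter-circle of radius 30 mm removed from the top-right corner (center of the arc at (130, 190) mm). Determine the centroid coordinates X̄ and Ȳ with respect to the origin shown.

plate: A = 130 × 190 = 24700.00, centroid at (65.00, 95.00).
removed quarter-circle: A = −¼π·30² = -706.86, centroid at (117.27, 177.27).
ΣA = 23993.14 mm²
ΣAX̄ = (24700.00)(65.00) + (-706.86)(117.27) = 1522608.41 mm³
ΣAȲ = (24700.00)(95.00) + (-706.86)(177.27) = 2221196.91 mm³
X̄ = 1522608.41 / 23993.14 = 63.46 mm
Ȳ = 2221196.91 / 23993.14 = 92.58 mm

X̄ = 63.46 mm, Ȳ = 92.58 mm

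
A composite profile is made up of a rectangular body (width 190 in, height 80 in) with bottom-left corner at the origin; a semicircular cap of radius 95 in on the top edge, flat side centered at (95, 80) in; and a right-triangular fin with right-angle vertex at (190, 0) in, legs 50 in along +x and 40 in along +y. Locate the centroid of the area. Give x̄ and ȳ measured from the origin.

rectangular body: A = 190 × 80 = 15200.00, centroid at (95.00, 40.00).
semicircular top: A = ½π·95² = 14176.44, centroid at (95.00, 120.32).
triangular fin: A = ½·50·40 = 1000.00, centroid at (206.67, 13.33).
ΣA = 30376.44 in², ΣAx̄ = 2997428.17 in³, ΣAȳ = 2327031.61 in³.
x̄ = 2997428.17/30376.44 = 98.68 in; ȳ = 2327031.61/30376.44 = 76.61 in.

x̄ = 98.68 in, ȳ = 76.61 in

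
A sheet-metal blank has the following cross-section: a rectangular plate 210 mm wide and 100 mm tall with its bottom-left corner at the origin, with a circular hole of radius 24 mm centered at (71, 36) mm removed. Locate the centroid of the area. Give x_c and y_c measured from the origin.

x_c = 108.21 mm, y_c = 51.32 mm

plate: A = 210 × 100 = 21000.00, centroid at (105.00, 50.00).
hole: A = −π·24² = -1809.56, centroid at (71.00, 36.00).
ΣA = 19190.44 mm²
ΣAx_c = (21000.00)(105.00) + (-1809.56)(71.00) = 2076521.43 mm³
ΣAy_c = (21000.00)(50.00) + (-1809.56)(36.00) = 984855.93 mm³
x_c = 2076521.43 / 19190.44 = 108.21 mm
y_c = 984855.93 / 19190.44 = 51.32 mm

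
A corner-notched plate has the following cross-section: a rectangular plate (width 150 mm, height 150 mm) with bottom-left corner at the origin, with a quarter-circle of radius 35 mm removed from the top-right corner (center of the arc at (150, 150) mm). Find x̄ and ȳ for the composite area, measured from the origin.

plate: A = 150 × 150 = 22500.00, centroid at (75.00, 75.00).
removed quarter-circle: A = −¼π·35² = -962.11, centroid at (135.15, 135.15).
ΣA = 21537.89 mm²
ΣAx̄ = (22500.00)(75.00) + (-962.11)(135.15) = 1557474.75 mm³
ΣAȳ = (22500.00)(75.00) + (-962.11)(135.15) = 1557474.75 mm³
x̄ = 1557474.75 / 21537.89 = 72.31 mm
ȳ = 1557474.75 / 21537.89 = 72.31 mm

x̄ = 72.31 mm, ȳ = 72.31 mm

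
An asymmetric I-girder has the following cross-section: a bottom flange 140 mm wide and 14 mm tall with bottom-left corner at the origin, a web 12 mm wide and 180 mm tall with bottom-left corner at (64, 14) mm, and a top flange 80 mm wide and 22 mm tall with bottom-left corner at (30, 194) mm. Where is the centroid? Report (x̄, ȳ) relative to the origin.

x̄ = 70.00 mm, ȳ = 101.90 mm

bottom flange: A = 140 × 14 = 1960.00, centroid at (70.00, 7.00).
web: A = 12 × 180 = 2160.00, centroid at (70.00, 104.00).
top flange: A = 80 × 22 = 1760.00, centroid at (70.00, 205.00).
ΣA = 5880.00 mm², ΣAx̄ = 411600.00 mm³, ΣAȳ = 599160.00 mm³.
x̄ = 411600.00/5880.00 = 70.00 mm; ȳ = 599160.00/5880.00 = 101.90 mm.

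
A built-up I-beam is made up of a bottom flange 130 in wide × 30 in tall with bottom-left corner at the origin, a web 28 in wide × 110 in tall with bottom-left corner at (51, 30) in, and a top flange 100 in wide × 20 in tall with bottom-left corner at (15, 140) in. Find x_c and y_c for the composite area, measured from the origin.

bottom flange: A = 130 × 30 = 3900.00, centroid at (65.00, 15.00).
web: A = 28 × 110 = 3080.00, centroid at (65.00, 85.00).
top flange: A = 100 × 20 = 2000.00, centroid at (65.00, 150.00).
ΣA = 8980.00 in², ΣAx_c = 583700.00 in³, ΣAy_c = 620300.00 in³.
x_c = 583700.00/8980.00 = 65.00 in; y_c = 620300.00/8980.00 = 69.08 in.

x_c = 65.00 in, y_c = 69.08 in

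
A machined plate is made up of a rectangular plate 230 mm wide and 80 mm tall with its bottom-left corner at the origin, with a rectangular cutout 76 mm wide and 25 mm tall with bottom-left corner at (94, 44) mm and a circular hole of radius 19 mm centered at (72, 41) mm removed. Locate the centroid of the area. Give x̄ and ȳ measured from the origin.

Part | A | x̄ᵢ | ȳᵢ | A·x̄ᵢ | A·ȳᵢ
plate | 18400.00 | 115.00 | 40.00 | 2116000.00 | 736000.00
hole 1 | -1900.00 | 132.00 | 56.50 | -250800.00 | -107350.00
hole 2 | -1134.11 | 72.00 | 41.00 | -81656.28 | -46498.71
Σ | 15365.89 |  |  | 1783543.72 | 582151.29
x̄ = 1783543.72 / 15365.89 = 116.07 mm
ȳ = 582151.29 / 15365.89 = 37.89 mm

x̄ = 116.07 mm, ȳ = 37.89 mm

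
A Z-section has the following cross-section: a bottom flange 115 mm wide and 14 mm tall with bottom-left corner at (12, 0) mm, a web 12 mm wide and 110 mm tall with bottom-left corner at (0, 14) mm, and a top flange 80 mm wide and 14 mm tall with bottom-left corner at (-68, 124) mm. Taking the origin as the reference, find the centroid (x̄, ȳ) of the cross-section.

x̄ = 21.84 mm, ȳ = 61.50 mm

bottom flange: A = 115 × 14 = 1610.00, centroid at (69.50, 7.00).
web: A = 12 × 110 = 1320.00, centroid at (6.00, 69.00).
top flange: A = 80 × 14 = 1120.00, centroid at (-28.00, 131.00).
ΣA = 4050.00 mm²
ΣAx̄ = (1610.00)(69.50) + (1320.00)(6.00) + (1120.00)(-28.00) = 88455.00 mm³
ΣAȳ = (1610.00)(7.00) + (1320.00)(69.00) + (1120.00)(131.00) = 249070.00 mm³
x̄ = 88455.00 / 4050.00 = 21.84 mm
ȳ = 249070.00 / 4050.00 = 61.50 mm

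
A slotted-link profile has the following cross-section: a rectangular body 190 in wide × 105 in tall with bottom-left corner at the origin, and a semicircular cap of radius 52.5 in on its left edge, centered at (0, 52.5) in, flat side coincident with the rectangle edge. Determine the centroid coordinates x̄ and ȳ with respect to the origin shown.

rectangular body: A = 190 × 105 = 19950.00, centroid at (95.00, 52.50).
semicircular end: A = ½π·52.5² = 4329.51, centroid at (-22.28, 52.50).
ΣA = 24279.51 in², ΣAx̄ = 1798781.25 in³, ΣAȳ = 1274674.14 in³.
x̄ = 1798781.25/24279.51 = 74.09 in; ȳ = 1274674.14/24279.51 = 52.50 in.

x̄ = 74.09 in, ȳ = 52.50 in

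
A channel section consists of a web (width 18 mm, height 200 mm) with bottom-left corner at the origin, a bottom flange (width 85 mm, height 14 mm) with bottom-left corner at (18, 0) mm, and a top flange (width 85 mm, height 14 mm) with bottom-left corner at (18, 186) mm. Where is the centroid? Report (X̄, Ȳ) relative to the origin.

web: A = 18 × 200 = 3600.00, centroid at (9.00, 100.00).
bottom flange: A = 85 × 14 = 1190.00, centroid at (60.50, 7.00).
top flange: A = 85 × 14 = 1190.00, centroid at (60.50, 193.00).
ΣA = 5980.00 mm², ΣAX̄ = 176390.00 mm³, ΣAȲ = 598000.00 mm³.
X̄ = 176390.00/5980.00 = 29.50 mm; Ȳ = 598000.00/5980.00 = 100.00 mm.

X̄ = 29.50 mm, Ȳ = 100.00 mm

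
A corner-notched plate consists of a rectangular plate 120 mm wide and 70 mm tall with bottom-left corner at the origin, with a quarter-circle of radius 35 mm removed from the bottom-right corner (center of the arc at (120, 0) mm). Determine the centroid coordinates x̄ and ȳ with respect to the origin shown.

x̄ = 54.16 mm, ȳ = 37.61 mm

Part | A | x̄ᵢ | ȳᵢ | A·x̄ᵢ | A·ȳᵢ
plate | 8400.00 | 60.00 | 35.00 | 504000.00 | 294000.00
removed quarter-circle | -962.11 | 105.15 | 14.85 | -101161.86 | -14291.67
Σ | 7437.89 |  |  | 402838.14 | 279708.33
x̄ = 402838.14 / 7437.89 = 54.16 mm
ȳ = 279708.33 / 7437.89 = 37.61 mm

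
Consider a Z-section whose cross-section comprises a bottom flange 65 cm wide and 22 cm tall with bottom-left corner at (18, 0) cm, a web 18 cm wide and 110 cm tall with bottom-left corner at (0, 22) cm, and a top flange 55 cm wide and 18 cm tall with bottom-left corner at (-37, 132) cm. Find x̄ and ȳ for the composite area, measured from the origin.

bottom flange: A = 65 × 22 = 1430.00, centroid at (50.50, 11.00).
web: A = 18 × 110 = 1980.00, centroid at (9.00, 77.00).
top flange: A = 55 × 18 = 990.00, centroid at (-9.50, 141.00).
ΣA = 4400.00 cm²
ΣAx̄ = (1430.00)(50.50) + (1980.00)(9.00) + (990.00)(-9.50) = 80630.00 cm³
ΣAȳ = (1430.00)(11.00) + (1980.00)(77.00) + (990.00)(141.00) = 307780.00 cm³
x̄ = 80630.00 / 4400.00 = 18.32 cm
ȳ = 307780.00 / 4400.00 = 69.95 cm

x̄ = 18.32 cm, ȳ = 69.95 cm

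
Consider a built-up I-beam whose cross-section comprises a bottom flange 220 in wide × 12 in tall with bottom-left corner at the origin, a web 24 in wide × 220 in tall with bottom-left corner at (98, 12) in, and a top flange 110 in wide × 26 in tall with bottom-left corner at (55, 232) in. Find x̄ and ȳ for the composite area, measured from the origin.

x̄ = 110.00 in, ȳ = 126.22 in

Part | A | x̄ᵢ | ȳᵢ | A·x̄ᵢ | A·ȳᵢ
bottom flange | 2640.00 | 110.00 | 6.00 | 290400.00 | 15840.00
web | 5280.00 | 110.00 | 122.00 | 580800.00 | 644160.00
top flange | 2860.00 | 110.00 | 245.00 | 314600.00 | 700700.00
Σ | 10780.00 |  |  | 1185800.00 | 1360700.00
x̄ = 1185800.00 / 10780.00 = 110.00 in
ȳ = 1360700.00 / 10780.00 = 126.22 in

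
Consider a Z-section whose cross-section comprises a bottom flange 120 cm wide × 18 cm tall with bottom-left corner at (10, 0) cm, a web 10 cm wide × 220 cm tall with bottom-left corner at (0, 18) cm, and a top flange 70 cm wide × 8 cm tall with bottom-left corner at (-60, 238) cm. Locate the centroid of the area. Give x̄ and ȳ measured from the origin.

bottom flange: A = 120 × 18 = 2160.00, centroid at (70.00, 9.00).
web: A = 10 × 220 = 2200.00, centroid at (5.00, 128.00).
top flange: A = 70 × 8 = 560.00, centroid at (-25.00, 242.00).
ΣA = 4920.00 cm²
ΣAx̄ = (2160.00)(70.00) + (2200.00)(5.00) + (560.00)(-25.00) = 148200.00 cm³
ΣAȳ = (2160.00)(9.00) + (2200.00)(128.00) + (560.00)(242.00) = 436560.00 cm³
x̄ = 148200.00 / 4920.00 = 30.12 cm
ȳ = 436560.00 / 4920.00 = 88.73 cm

x̄ = 30.12 cm, ȳ = 88.73 cm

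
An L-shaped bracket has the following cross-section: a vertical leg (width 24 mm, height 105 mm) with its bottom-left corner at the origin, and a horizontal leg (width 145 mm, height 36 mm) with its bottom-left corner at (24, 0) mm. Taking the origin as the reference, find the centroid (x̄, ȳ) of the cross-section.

x̄ = 68.99 mm, ȳ = 29.23 mm

vertical leg: A = 24 × 105 = 2520.00, centroid at (12.00, 52.50).
horizontal leg: A = 145 × 36 = 5220.00, centroid at (96.50, 18.00).
ΣA = 7740.00 mm², ΣAx̄ = 533970.00 mm³, ΣAȳ = 226260.00 mm³.
x̄ = 533970.00/7740.00 = 68.99 mm; ȳ = 226260.00/7740.00 = 29.23 mm.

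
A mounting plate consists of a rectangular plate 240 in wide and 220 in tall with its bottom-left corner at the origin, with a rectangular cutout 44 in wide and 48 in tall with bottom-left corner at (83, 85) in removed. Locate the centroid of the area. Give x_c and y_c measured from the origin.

x_c = 120.62 in, y_c = 110.04 in

plate: A = 240 × 220 = 52800.00, centroid at (120.00, 110.00).
hole: A = −(44 × 48) = -2112.00, centroid at (105.00, 109.00).
ΣA = 50688.00 in²
ΣAx_c = (52800.00)(120.00) + (-2112.00)(105.00) = 6114240.00 in³
ΣAy_c = (52800.00)(110.00) + (-2112.00)(109.00) = 5577792.00 in³
x_c = 6114240.00 / 50688.00 = 120.62 in
y_c = 5577792.00 / 50688.00 = 110.04 in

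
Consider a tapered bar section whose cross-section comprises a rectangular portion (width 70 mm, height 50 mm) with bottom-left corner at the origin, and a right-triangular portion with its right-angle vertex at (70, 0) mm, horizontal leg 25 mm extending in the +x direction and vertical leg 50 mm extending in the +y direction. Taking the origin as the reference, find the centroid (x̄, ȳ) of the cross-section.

x̄ = 41.57 mm, ȳ = 23.74 mm

rectangular portion: A = 70 × 50 = 3500.00, centroid at (35.00, 25.00).
triangular portion: A = ½·25·50 = 625.00, centroid at (78.33, 16.67).
ΣA = 4125.00 mm², ΣAx̄ = 171458.33 mm³, ΣAȳ = 97916.67 mm³.
x̄ = 171458.33/4125.00 = 41.57 mm; ȳ = 97916.67/4125.00 = 23.74 mm.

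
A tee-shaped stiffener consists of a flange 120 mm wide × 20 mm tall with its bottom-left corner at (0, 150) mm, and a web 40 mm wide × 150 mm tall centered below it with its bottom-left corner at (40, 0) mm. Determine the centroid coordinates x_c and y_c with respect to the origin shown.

web: A = 40 × 150 = 6000.00, centroid at (60.00, 75.00).
flange: A = 120 × 20 = 2400.00, centroid at (60.00, 160.00).
ΣA = 8400.00 mm², ΣAx_c = 504000.00 mm³, ΣAy_c = 834000.00 mm³.
x_c = 504000.00/8400.00 = 60.00 mm; y_c = 834000.00/8400.00 = 99.29 mm.

x_c = 60.00 mm, y_c = 99.29 mm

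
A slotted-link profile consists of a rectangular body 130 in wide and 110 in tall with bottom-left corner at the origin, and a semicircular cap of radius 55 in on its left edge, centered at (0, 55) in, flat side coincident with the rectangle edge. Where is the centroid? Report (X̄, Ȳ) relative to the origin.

X̄ = 42.97 in, Ȳ = 55.00 in

rectangular body: A = 130 × 110 = 14300.00, centroid at (65.00, 55.00).
semicircular end: A = ½π·55² = 4751.66, centroid at (-23.34, 55.00).
ΣA = 19051.66 in²
ΣAX̄ = (14300.00)(65.00) + (4751.66)(-23.34) = 818583.33 in³
ΣAȲ = (14300.00)(55.00) + (4751.66)(55.00) = 1047841.24 in³
X̄ = 818583.33 / 19051.66 = 42.97 in
Ȳ = 1047841.24 / 19051.66 = 55.00 in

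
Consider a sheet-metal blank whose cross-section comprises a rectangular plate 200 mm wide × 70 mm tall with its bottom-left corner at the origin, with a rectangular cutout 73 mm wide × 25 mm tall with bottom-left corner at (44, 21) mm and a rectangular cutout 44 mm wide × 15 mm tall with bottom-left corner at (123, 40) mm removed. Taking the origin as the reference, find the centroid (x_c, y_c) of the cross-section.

Part | A | x̄ᵢ | ȳᵢ | A·x̄ᵢ | A·ȳᵢ
plate | 14000.00 | 100.00 | 35.00 | 1400000.00 | 490000.00
hole 1 | -1825.00 | 80.50 | 33.50 | -146912.50 | -61137.50
hole 2 | -660.00 | 145.00 | 47.50 | -95700.00 | -31350.00
Σ | 11515.00 |  |  | 1157387.50 | 397512.50
x_c = 1157387.50 / 11515.00 = 100.51 mm
y_c = 397512.50 / 11515.00 = 34.52 mm

x_c = 100.51 mm, y_c = 34.52 mm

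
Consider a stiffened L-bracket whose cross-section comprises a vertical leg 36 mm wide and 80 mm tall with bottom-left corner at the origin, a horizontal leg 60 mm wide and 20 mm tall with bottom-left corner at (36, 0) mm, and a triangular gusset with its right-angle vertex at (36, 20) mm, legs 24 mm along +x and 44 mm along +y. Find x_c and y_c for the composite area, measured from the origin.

Part | A | x̄ᵢ | ȳᵢ | A·x̄ᵢ | A·ȳᵢ
vertical leg | 2880.00 | 18.00 | 40.00 | 51840.00 | 115200.00
horizontal leg | 1200.00 | 66.00 | 10.00 | 79200.00 | 12000.00
gusset | 528.00 | 44.00 | 34.67 | 23232.00 | 18304.00
Σ | 4608.00 |  |  | 154272.00 | 145504.00
x_c = 154272.00 / 4608.00 = 33.48 mm
y_c = 145504.00 / 4608.00 = 31.58 mm

x_c = 33.48 mm, y_c = 31.58 mm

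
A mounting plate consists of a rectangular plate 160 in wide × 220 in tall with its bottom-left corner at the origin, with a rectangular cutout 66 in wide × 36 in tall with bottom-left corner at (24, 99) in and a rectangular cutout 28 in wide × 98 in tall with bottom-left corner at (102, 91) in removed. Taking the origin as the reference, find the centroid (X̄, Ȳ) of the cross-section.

X̄ = 78.53 in, Ȳ = 106.71 in

plate: A = 160 × 220 = 35200.00, centroid at (80.00, 110.00).
hole 1: A = −(66 × 36) = -2376.00, centroid at (57.00, 117.00).
hole 2: A = −(28 × 98) = -2744.00, centroid at (116.00, 140.00).
ΣA = 30080.00 in²
ΣAX̄ = (35200.00)(80.00) + (-2376.00)(57.00) + (-2744.00)(116.00) = 2362264.00 in³
ΣAȲ = (35200.00)(110.00) + (-2376.00)(117.00) + (-2744.00)(140.00) = 3209848.00 in³
X̄ = 2362264.00 / 30080.00 = 78.53 in
Ȳ = 3209848.00 / 30080.00 = 106.71 in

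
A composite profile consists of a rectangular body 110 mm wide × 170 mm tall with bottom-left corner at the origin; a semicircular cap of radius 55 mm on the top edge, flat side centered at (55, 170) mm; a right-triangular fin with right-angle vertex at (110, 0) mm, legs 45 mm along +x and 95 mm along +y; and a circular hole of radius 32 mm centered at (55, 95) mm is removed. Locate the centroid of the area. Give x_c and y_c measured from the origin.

x_c = 61.69 mm, y_c = 101.48 mm

rectangular body: A = 110 × 170 = 18700.00, centroid at (55.00, 85.00).
semicircular top: A = ½π·55² = 4751.66, centroid at (55.00, 193.34).
triangular fin: A = ½·45·95 = 2137.50, centroid at (125.00, 31.67).
hole: A = −π·32² = -3216.99, centroid at (55.00, 95.00).
ΣA = 22372.17 mm²
ΣAx_c = (18700.00)(55.00) + (4751.66)(55.00) + (2137.50)(125.00) + (-3216.99)(55.00) = 1380094.24 mm³
ΣAy_c = (18700.00)(85.00) + (4751.66)(193.34) + (2137.50)(31.67) + (-3216.99)(95.00) = 2270272.04 mm³
x_c = 1380094.24 / 22372.17 = 61.69 mm
y_c = 2270272.04 / 22372.17 = 101.48 mm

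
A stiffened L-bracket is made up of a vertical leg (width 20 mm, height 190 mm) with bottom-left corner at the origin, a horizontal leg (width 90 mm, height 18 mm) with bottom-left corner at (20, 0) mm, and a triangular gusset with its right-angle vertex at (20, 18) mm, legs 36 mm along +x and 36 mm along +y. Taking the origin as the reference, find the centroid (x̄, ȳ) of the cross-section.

vertical leg: A = 20 × 190 = 3800.00, centroid at (10.00, 95.00).
horizontal leg: A = 90 × 18 = 1620.00, centroid at (65.00, 9.00).
gusset: A = ½·36·36 = 648.00, centroid at (32.00, 30.00).
ΣA = 6068.00 mm²
ΣAx̄ = (3800.00)(10.00) + (1620.00)(65.00) + (648.00)(32.00) = 164036.00 mm³
ΣAȳ = (3800.00)(95.00) + (1620.00)(9.00) + (648.00)(30.00) = 395020.00 mm³
x̄ = 164036.00 / 6068.00 = 27.03 mm
ȳ = 395020.00 / 6068.00 = 65.10 mm

x̄ = 27.03 mm, ȳ = 65.10 mm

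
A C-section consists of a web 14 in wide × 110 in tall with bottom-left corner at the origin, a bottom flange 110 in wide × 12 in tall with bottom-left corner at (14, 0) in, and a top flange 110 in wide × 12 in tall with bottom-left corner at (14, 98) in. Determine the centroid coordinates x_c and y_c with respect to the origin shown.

web: A = 14 × 110 = 1540.00, centroid at (7.00, 55.00).
bottom flange: A = 110 × 12 = 1320.00, centroid at (69.00, 6.00).
top flange: A = 110 × 12 = 1320.00, centroid at (69.00, 104.00).
ΣA = 4180.00 in²
ΣAx_c = (1540.00)(7.00) + (1320.00)(69.00) + (1320.00)(69.00) = 192940.00 in³
ΣAy_c = (1540.00)(55.00) + (1320.00)(6.00) + (1320.00)(104.00) = 229900.00 in³
x_c = 192940.00 / 4180.00 = 46.16 in
y_c = 229900.00 / 4180.00 = 55.00 in

x_c = 46.16 in, y_c = 55.00 in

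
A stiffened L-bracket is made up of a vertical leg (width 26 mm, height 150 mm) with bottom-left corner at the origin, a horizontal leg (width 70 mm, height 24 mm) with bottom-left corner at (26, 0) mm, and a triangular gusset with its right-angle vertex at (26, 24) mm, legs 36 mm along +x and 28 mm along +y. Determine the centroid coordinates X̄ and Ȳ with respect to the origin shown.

Part | A | x̄ᵢ | ȳᵢ | A·x̄ᵢ | A·ȳᵢ
vertical leg | 3900.00 | 13.00 | 75.00 | 50700.00 | 292500.00
horizontal leg | 1680.00 | 61.00 | 12.00 | 102480.00 | 20160.00
gusset | 504.00 | 38.00 | 33.33 | 19152.00 | 16800.00
Σ | 6084.00 |  |  | 172332.00 | 329460.00
X̄ = 172332.00 / 6084.00 = 28.33 mm
Ȳ = 329460.00 / 6084.00 = 54.15 mm

X̄ = 28.33 mm, Ȳ = 54.15 mm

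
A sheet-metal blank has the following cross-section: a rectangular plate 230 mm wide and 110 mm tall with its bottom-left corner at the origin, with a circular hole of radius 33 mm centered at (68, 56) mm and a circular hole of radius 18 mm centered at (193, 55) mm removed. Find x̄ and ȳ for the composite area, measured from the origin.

x̄ = 118.90 mm, ȳ = 54.84 mm

plate: A = 230 × 110 = 25300.00, centroid at (115.00, 55.00).
hole 1: A = −π·33² = -3421.19, centroid at (68.00, 56.00).
hole 2: A = −π·18² = -1017.88, centroid at (193.00, 55.00).
ΣA = 20860.93 mm²
ΣAx̄ = (25300.00)(115.00) + (-3421.19)(68.00) + (-1017.88)(193.00) = 2480408.71 mm³
ΣAȳ = (25300.00)(55.00) + (-3421.19)(56.00) + (-1017.88)(55.00) = 1143929.93 mm³
x̄ = 2480408.71 / 20860.93 = 118.90 mm
ȳ = 1143929.93 / 20860.93 = 54.84 mm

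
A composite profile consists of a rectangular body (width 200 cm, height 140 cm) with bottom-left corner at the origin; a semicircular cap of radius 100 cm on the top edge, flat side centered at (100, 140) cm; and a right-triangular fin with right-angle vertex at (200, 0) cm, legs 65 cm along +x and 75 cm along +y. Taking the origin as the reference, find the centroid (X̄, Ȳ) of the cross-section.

rectangular body: A = 200 × 140 = 28000.00, centroid at (100.00, 70.00).
semicircular top: A = ½π·100² = 15707.96, centroid at (100.00, 182.44).
triangular fin: A = ½·65·75 = 2437.50, centroid at (221.67, 25.00).
ΣA = 46145.46 cm², ΣAX̄ = 4911108.83 cm³, ΣAȲ = 4886719.02 cm³.
X̄ = 4911108.83/46145.46 = 106.43 cm; Ȳ = 4886719.02/46145.46 = 105.90 cm.

X̄ = 106.43 cm, Ȳ = 105.90 cm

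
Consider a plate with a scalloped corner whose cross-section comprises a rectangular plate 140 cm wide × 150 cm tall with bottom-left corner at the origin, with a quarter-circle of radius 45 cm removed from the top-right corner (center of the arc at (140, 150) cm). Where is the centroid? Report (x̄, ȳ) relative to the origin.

x̄ = 65.83 cm, ȳ = 70.42 cm

plate: A = 140 × 150 = 21000.00, centroid at (70.00, 75.00).
removed quarter-circle: A = −¼π·45² = -1590.43, centroid at (120.90, 130.90).
ΣA = 19409.57 cm²
ΣAx̄ = (21000.00)(70.00) + (-1590.43)(120.90) = 1277714.62 cm³
ΣAȳ = (21000.00)(75.00) + (-1590.43)(130.90) = 1366810.31 cm³
x̄ = 1277714.62 / 19409.57 = 65.83 cm
ȳ = 1366810.31 / 19409.57 = 70.42 cm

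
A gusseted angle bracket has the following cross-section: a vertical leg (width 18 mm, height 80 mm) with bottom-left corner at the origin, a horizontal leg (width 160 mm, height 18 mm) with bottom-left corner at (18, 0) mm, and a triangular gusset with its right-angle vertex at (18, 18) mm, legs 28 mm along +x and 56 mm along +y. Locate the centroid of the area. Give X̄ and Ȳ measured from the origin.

vertical leg: A = 18 × 80 = 1440.00, centroid at (9.00, 40.00).
horizontal leg: A = 160 × 18 = 2880.00, centroid at (98.00, 9.00).
gusset: A = ½·28·56 = 784.00, centroid at (27.33, 36.67).
ΣA = 5104.00 mm²
ΣAX̄ = (1440.00)(9.00) + (2880.00)(98.00) + (784.00)(27.33) = 316629.33 mm³
ΣAȲ = (1440.00)(40.00) + (2880.00)(9.00) + (784.00)(36.67) = 112266.67 mm³
X̄ = 316629.33 / 5104.00 = 62.04 mm
Ȳ = 112266.67 / 5104.00 = 22.00 mm

X̄ = 62.04 mm, Ȳ = 22.00 mm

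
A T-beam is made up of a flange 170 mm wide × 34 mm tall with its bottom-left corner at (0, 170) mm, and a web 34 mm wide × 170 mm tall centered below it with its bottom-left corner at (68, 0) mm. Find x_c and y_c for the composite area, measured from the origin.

x_c = 85.00 mm, y_c = 136.00 mm

Part | A | x̄ᵢ | ȳᵢ | A·x̄ᵢ | A·ȳᵢ
web | 5780.00 | 85.00 | 85.00 | 491300.00 | 491300.00
flange | 5780.00 | 85.00 | 187.00 | 491300.00 | 1080860.00
Σ | 11560.00 |  |  | 982600.00 | 1572160.00
x_c = 982600.00 / 11560.00 = 85.00 mm
y_c = 1572160.00 / 11560.00 = 136.00 mm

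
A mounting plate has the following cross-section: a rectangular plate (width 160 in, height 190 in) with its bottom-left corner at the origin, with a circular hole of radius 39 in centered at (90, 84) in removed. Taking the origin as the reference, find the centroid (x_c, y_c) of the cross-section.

x_c = 78.14 in, y_c = 97.05 in

plate: A = 160 × 190 = 30400.00, centroid at (80.00, 95.00).
hole: A = −π·39² = -4778.36, centroid at (90.00, 84.00).
ΣA = 25621.64 in²
ΣAx_c = (30400.00)(80.00) + (-4778.36)(90.00) = 2001947.38 in³
ΣAy_c = (30400.00)(95.00) + (-4778.36)(84.00) = 2486617.56 in³
x_c = 2001947.38 / 25621.64 = 78.14 in
y_c = 2486617.56 / 25621.64 = 97.05 in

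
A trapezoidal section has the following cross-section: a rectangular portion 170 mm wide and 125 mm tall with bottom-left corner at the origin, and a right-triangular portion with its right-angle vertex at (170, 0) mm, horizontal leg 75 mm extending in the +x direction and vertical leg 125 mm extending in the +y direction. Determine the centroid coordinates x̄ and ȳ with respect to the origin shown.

x̄ = 104.88 mm, ȳ = 58.73 mm

Part | A | x̄ᵢ | ȳᵢ | A·x̄ᵢ | A·ȳᵢ
rectangular portion | 21250.00 | 85.00 | 62.50 | 1806250.00 | 1328125.00
triangular portion | 4687.50 | 195.00 | 41.67 | 914062.50 | 195312.50
Σ | 25937.50 |  |  | 2720312.50 | 1523437.50
x̄ = 2720312.50 / 25937.50 = 104.88 mm
ȳ = 1523437.50 / 25937.50 = 58.73 mm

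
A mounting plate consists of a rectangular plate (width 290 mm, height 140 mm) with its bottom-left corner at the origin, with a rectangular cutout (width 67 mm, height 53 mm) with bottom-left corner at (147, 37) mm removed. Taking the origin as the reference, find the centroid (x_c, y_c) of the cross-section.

Part | A | x̄ᵢ | ȳᵢ | A·x̄ᵢ | A·ȳᵢ
plate | 40600.00 | 145.00 | 70.00 | 5887000.00 | 2842000.00
hole | -3551.00 | 180.50 | 63.50 | -640955.50 | -225488.50
Σ | 37049.00 |  |  | 5246044.50 | 2616511.50
x_c = 5246044.50 / 37049.00 = 141.60 mm
y_c = 2616511.50 / 37049.00 = 70.62 mm

x_c = 141.60 mm, y_c = 70.62 mm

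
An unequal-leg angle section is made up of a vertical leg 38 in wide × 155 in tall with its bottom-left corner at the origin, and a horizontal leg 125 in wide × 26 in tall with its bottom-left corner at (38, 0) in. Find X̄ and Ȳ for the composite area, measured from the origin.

vertical leg: A = 38 × 155 = 5890.00, centroid at (19.00, 77.50).
horizontal leg: A = 125 × 26 = 3250.00, centroid at (100.50, 13.00).
ΣA = 9140.00 in², ΣAX̄ = 438535.00 in³, ΣAȲ = 498725.00 in³.
X̄ = 438535.00/9140.00 = 47.98 in; Ȳ = 498725.00/9140.00 = 54.57 in.

X̄ = 47.98 in, Ȳ = 54.57 in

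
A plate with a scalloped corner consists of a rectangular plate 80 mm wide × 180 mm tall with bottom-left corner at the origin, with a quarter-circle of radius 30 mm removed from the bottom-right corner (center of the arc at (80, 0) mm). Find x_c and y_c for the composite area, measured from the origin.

x_c = 38.59 mm, y_c = 93.99 mm

Part | A | x̄ᵢ | ȳᵢ | A·x̄ᵢ | A·ȳᵢ
plate | 14400.00 | 40.00 | 90.00 | 576000.00 | 1296000.00
removed quarter-circle | -706.86 | 67.27 | 12.73 | -47548.67 | -9000.00
Σ | 13693.14 |  |  | 528451.33 | 1287000.00
x_c = 528451.33 / 13693.14 = 38.59 mm
y_c = 1287000.00 / 13693.14 = 93.99 mm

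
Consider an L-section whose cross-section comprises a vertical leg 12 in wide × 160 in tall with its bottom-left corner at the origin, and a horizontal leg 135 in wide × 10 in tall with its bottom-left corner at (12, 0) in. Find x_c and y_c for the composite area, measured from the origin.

x_c = 36.34 in, y_c = 49.04 in

vertical leg: A = 12 × 160 = 1920.00, centroid at (6.00, 80.00).
horizontal leg: A = 135 × 10 = 1350.00, centroid at (79.50, 5.00).
ΣA = 3270.00 in²
ΣAx_c = (1920.00)(6.00) + (1350.00)(79.50) = 118845.00 in³
ΣAy_c = (1920.00)(80.00) + (1350.00)(5.00) = 160350.00 in³
x_c = 118845.00 / 3270.00 = 36.34 in
y_c = 160350.00 / 3270.00 = 49.04 in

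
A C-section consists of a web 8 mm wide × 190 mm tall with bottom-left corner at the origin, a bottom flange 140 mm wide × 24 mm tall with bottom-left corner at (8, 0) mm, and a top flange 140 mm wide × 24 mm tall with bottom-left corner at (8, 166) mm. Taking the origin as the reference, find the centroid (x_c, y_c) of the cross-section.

x_c = 64.35 mm, y_c = 95.00 mm

Part | A | x̄ᵢ | ȳᵢ | A·x̄ᵢ | A·ȳᵢ
web | 1520.00 | 4.00 | 95.00 | 6080.00 | 144400.00
bottom flange | 3360.00 | 78.00 | 12.00 | 262080.00 | 40320.00
top flange | 3360.00 | 78.00 | 178.00 | 262080.00 | 598080.00
Σ | 8240.00 |  |  | 530240.00 | 782800.00
x_c = 530240.00 / 8240.00 = 64.35 mm
y_c = 782800.00 / 8240.00 = 95.00 mm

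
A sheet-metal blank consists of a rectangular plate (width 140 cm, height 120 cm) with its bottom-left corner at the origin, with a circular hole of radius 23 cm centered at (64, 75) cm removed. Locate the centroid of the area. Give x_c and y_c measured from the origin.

plate: A = 140 × 120 = 16800.00, centroid at (70.00, 60.00).
hole: A = −π·23² = -1661.90, centroid at (64.00, 75.00).
ΣA = 15138.10 cm²
ΣAx_c = (16800.00)(70.00) + (-1661.90)(64.00) = 1069638.24 cm³
ΣAy_c = (16800.00)(60.00) + (-1661.90)(75.00) = 883357.31 cm³
x_c = 1069638.24 / 15138.10 = 70.66 cm
y_c = 883357.31 / 15138.10 = 58.35 cm

x_c = 70.66 cm, y_c = 58.35 cm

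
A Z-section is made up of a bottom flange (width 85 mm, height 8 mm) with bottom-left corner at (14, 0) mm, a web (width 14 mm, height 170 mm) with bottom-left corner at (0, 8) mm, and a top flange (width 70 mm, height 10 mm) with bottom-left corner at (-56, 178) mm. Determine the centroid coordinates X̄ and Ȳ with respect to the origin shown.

X̄ = 10.74 mm, Ȳ = 93.66 mm

bottom flange: A = 85 × 8 = 680.00, centroid at (56.50, 4.00).
web: A = 14 × 170 = 2380.00, centroid at (7.00, 93.00).
top flange: A = 70 × 10 = 700.00, centroid at (-21.00, 183.00).
ΣA = 3760.00 mm², ΣAX̄ = 40380.00 mm³, ΣAȲ = 352160.00 mm³.
X̄ = 40380.00/3760.00 = 10.74 mm; Ȳ = 352160.00/3760.00 = 93.66 mm.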